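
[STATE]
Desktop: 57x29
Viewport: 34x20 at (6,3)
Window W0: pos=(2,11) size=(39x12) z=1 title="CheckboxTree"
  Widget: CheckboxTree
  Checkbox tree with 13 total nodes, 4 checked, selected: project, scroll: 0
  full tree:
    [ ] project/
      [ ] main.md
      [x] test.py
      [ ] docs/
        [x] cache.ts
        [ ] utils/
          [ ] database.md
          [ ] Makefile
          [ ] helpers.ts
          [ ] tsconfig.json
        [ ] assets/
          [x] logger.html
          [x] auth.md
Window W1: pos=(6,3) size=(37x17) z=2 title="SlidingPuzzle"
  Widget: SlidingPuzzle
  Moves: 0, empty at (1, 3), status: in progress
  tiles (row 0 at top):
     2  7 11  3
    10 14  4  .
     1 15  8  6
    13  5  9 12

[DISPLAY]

┏━━━━━━━━━━━━━━━━━━━━━━━━━━━━━━━━━
┃ SlidingPuzzle                   
┠─────────────────────────────────
┃┌────┬────┬────┬────┐            
┃│  2 │  7 │ 11 │  3 │            
┃├────┼────┼────┼────┤            
┃│ 10 │ 14 │  4 │    │            
┃├────┼────┼────┼────┤            
┃│  1 │ 15 │  8 │  6 │            
┃├────┼────┼────┼────┤            
┃│ 13 │  5 │  9 │ 12 │            
┃└────┴────┴────┴────┘            
┃Moves: 0                         
┃                                 
┃                                 
┃                                 
┗━━━━━━━━━━━━━━━━━━━━━━━━━━━━━━━━━
    [ ] database.md               
    [ ] Makefile                  
━━━━━━━━━━━━━━━━━━━━━━━━━━━━━━━━━━


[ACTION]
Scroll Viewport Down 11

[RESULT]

┃│ 10 │ 14 │  4 │    │            
┃├────┼────┼────┼────┤            
┃│  1 │ 15 │  8 │  6 │            
┃├────┼────┼────┼────┤            
┃│ 13 │  5 │  9 │ 12 │            
┃└────┴────┴────┴────┘            
┃Moves: 0                         
┃                                 
┃                                 
┃                                 
┗━━━━━━━━━━━━━━━━━━━━━━━━━━━━━━━━━
    [ ] database.md               
    [ ] Makefile                  
━━━━━━━━━━━━━━━━━━━━━━━━━━━━━━━━━━
                                  
                                  
                                  
                                  
                                  
                                  


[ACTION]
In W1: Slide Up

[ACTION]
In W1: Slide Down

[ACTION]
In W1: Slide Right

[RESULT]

┃│ 10 │ 14 │    │  4 │            
┃├────┼────┼────┼────┤            
┃│  1 │ 15 │  8 │  6 │            
┃├────┼────┼────┼────┤            
┃│ 13 │  5 │  9 │ 12 │            
┃└────┴────┴────┴────┘            
┃Moves: 3                         
┃                                 
┃                                 
┃                                 
┗━━━━━━━━━━━━━━━━━━━━━━━━━━━━━━━━━
    [ ] database.md               
    [ ] Makefile                  
━━━━━━━━━━━━━━━━━━━━━━━━━━━━━━━━━━
                                  
                                  
                                  
                                  
                                  
                                  


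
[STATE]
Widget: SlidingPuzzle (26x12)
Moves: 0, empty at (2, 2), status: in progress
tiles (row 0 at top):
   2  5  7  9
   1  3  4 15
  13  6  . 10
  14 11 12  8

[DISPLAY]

┌────┬────┬────┬────┐     
│  2 │  5 │  7 │  9 │     
├────┼────┼────┼────┤     
│  1 │  3 │  4 │ 15 │     
├────┼────┼────┼────┤     
│ 13 │  6 │    │ 10 │     
├────┼────┼────┼────┤     
│ 14 │ 11 │ 12 │  8 │     
└────┴────┴────┴────┘     
Moves: 0                  
                          
                          


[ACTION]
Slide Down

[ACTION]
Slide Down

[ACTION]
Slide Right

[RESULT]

┌────┬────┬────┬────┐     
│  2 │    │  5 │  9 │     
├────┼────┼────┼────┤     
│  1 │  3 │  7 │ 15 │     
├────┼────┼────┼────┤     
│ 13 │  6 │  4 │ 10 │     
├────┼────┼────┼────┤     
│ 14 │ 11 │ 12 │  8 │     
└────┴────┴────┴────┘     
Moves: 3                  
                          
                          


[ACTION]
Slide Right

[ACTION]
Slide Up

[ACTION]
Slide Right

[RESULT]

┌────┬────┬────┬────┐     
│  1 │  2 │  5 │  9 │     
├────┼────┼────┼────┤     
│    │  3 │  7 │ 15 │     
├────┼────┼────┼────┤     
│ 13 │  6 │  4 │ 10 │     
├────┼────┼────┼────┤     
│ 14 │ 11 │ 12 │  8 │     
└────┴────┴────┴────┘     
Moves: 5                  
                          
                          


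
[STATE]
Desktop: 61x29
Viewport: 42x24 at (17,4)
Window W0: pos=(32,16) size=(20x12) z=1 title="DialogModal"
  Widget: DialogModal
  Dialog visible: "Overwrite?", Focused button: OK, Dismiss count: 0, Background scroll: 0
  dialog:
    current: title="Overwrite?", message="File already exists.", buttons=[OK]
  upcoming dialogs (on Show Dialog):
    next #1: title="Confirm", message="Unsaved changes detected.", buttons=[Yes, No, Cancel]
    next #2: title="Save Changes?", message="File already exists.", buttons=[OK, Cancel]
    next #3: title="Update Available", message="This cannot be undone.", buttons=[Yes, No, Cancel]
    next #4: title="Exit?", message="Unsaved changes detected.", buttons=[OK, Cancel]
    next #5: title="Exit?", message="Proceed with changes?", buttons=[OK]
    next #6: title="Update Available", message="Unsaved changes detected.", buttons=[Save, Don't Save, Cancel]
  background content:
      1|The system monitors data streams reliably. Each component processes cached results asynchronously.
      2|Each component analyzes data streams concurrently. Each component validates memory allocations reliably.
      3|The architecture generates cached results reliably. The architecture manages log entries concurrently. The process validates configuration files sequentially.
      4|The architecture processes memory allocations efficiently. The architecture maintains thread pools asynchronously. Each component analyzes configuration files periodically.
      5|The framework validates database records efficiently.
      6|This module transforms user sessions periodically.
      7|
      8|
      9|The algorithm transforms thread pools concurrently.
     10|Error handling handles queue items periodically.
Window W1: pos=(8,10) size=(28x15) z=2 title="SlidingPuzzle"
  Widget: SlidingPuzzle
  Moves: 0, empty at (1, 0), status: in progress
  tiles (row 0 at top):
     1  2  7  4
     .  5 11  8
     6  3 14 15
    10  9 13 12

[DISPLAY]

                                          
                                          
                                          
                                          
                                          
                                          
━━━━━━━━━━━━━━━━━━┓                       
Puzzle            ┃                       
──────────────────┨                       
──┬────┬────┐     ┃                       
2 │  7 │  4 │     ┃                       
──┼────┼────┤     ┃                       
5 │ 11 │  8 │     ┃━━━━━━━━━━━━━━━┓       
──┼────┼────┤     ┃alogModal      ┃       
3 │ 14 │ 15 │     ┃───────────────┨       
──┼────┼────┤     ┃ system monitor┃       
9 │ 13 │ 12 │     ┃────────────┐na┃       
──┴────┴────┘     ┃ Overwrite? │ g┃       
                  ┃File already│ p┃       
                  ┃    [OK]    │li┃       
━━━━━━━━━━━━━━━━━━┛────────────┘sf┃       
               ┃                  ┃       
               ┃                  ┃       
               ┗━━━━━━━━━━━━━━━━━━┛       


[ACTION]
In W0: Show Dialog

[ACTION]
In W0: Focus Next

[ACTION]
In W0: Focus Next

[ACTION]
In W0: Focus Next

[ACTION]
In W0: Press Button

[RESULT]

                                          
                                          
                                          
                                          
                                          
                                          
━━━━━━━━━━━━━━━━━━┓                       
Puzzle            ┃                       
──────────────────┨                       
──┬────┬────┐     ┃                       
2 │  7 │  4 │     ┃                       
──┼────┼────┤     ┃                       
5 │ 11 │  8 │     ┃━━━━━━━━━━━━━━━┓       
──┼────┼────┤     ┃alogModal      ┃       
3 │ 14 │ 15 │     ┃───────────────┨       
──┼────┼────┤     ┃ system monitor┃       
9 │ 13 │ 12 │     ┃h component ana┃       
──┴────┴────┘     ┃ architecture g┃       
                  ┃ architecture p┃       
                  ┃ framework vali┃       
━━━━━━━━━━━━━━━━━━┛s module transf┃       
               ┃                  ┃       
               ┃                  ┃       
               ┗━━━━━━━━━━━━━━━━━━┛       


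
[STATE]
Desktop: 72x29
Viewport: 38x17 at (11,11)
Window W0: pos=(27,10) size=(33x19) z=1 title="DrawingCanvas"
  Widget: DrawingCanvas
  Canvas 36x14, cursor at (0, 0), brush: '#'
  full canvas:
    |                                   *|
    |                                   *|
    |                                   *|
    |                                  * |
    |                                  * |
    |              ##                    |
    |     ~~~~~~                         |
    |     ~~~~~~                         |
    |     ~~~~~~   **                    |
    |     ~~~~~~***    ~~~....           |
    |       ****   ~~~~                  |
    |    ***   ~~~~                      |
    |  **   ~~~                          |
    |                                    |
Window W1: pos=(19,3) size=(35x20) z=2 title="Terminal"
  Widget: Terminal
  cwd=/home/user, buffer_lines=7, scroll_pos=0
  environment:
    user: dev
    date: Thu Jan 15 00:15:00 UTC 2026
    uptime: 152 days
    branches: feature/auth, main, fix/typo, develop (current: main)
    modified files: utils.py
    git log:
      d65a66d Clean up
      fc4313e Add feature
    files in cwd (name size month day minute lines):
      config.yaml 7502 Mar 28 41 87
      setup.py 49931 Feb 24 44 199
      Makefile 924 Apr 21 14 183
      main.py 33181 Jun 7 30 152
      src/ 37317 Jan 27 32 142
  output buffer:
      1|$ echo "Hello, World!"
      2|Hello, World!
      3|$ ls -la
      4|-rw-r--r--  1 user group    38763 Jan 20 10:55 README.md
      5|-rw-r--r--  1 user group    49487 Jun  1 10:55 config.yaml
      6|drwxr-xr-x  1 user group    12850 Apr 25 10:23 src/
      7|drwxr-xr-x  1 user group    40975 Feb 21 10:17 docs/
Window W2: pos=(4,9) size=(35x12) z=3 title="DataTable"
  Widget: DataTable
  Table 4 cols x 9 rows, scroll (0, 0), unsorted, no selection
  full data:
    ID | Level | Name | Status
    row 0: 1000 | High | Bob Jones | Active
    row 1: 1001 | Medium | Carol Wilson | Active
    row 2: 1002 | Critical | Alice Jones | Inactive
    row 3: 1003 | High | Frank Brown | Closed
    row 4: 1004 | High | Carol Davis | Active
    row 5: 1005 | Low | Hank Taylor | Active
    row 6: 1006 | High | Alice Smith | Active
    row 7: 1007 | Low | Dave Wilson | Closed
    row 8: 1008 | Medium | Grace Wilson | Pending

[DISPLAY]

───────────────────────────┨group    1
evel   │Name        │Status┃group    4
───────┼────────────┼──────┃          
igh    │Bob Jones   │Active┃          
edium  │Carol Wilson│Active┃          
ritical│Alice Jones │Inacti┃          
igh    │Frank Brown │Closed┃          
igh    │Carol Davis │Active┃          
ow     │Hank Taylor │Active┃          
━━━━━━━━━━━━━━━━━━━━━━━━━━━┛          
        ┃                             
        ┗━━━━━━━━━━━━━━━━━━━━━━━━━━━━━
                ┃       ****   ~~~~   
                ┃    ***   ~~~~       
                ┃  **   ~~~           
                ┃                     
                ┃                     


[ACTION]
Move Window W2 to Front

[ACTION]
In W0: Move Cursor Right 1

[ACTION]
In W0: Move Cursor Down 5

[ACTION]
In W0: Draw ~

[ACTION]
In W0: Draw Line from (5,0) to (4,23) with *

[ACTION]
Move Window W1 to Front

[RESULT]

────────┃drwxr-xr-x  1 user group    1
evel   │┃drwxr-xr-x  1 user group    4
───────┼┃$ █                          
igh    │┃                             
edium  │┃                             
ritical│┃                             
igh    │┃                             
igh    │┃                             
ow     │┃                             
━━━━━━━━┃                             
        ┃                             
        ┗━━━━━━━━━━━━━━━━━━━━━━━━━━━━━
                ┃       ****   ~~~~   
                ┃    ***   ~~~~       
                ┃  **   ~~~           
                ┃                     
                ┃                     


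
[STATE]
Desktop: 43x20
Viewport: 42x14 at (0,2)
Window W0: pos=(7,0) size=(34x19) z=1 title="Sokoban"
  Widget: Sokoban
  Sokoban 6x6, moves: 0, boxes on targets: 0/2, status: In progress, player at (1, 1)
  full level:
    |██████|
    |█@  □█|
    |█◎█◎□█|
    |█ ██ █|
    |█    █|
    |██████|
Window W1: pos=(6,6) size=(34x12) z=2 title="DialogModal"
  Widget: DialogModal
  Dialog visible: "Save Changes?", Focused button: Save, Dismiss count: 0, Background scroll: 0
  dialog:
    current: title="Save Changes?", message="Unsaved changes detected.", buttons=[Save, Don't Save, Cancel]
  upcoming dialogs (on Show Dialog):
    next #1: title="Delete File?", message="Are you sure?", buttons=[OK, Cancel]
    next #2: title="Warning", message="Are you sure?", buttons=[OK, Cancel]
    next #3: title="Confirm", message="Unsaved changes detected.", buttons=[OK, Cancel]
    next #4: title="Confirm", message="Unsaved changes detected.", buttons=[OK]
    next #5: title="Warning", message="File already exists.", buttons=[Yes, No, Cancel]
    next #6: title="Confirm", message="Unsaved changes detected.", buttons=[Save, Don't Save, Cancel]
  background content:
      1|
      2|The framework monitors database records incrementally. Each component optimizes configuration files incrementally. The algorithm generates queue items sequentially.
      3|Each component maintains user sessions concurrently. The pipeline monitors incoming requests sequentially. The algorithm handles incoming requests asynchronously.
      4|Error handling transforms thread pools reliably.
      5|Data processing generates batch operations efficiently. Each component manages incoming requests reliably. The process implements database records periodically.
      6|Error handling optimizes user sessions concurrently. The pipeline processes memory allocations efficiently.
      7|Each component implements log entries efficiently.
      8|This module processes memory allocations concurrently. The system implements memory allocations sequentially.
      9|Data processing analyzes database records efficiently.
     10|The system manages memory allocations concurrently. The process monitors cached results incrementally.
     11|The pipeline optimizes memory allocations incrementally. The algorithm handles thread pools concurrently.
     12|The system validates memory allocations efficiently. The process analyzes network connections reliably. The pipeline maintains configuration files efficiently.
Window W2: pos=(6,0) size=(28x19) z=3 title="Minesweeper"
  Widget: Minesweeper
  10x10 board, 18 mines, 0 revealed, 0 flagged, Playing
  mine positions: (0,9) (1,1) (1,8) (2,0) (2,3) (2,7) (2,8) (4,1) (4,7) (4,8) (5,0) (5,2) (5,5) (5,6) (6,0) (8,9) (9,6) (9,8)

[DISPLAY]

      ┠──────────────────────────┨──────┨ 
      ┃■■■■■■■■■■                ┃      ┃ 
      ┃■■■■■■■■■■                ┃      ┃ 
      ┃■■■■■■■■■■                ┃      ┃ 
      ┃■■■■■■■■■■                ┃━━━━━┓┃ 
      ┃■■■■■■■■■■                ┃     ┃┃ 
      ┃■■■■■■■■■■                ┃─────┨┃ 
      ┃■■■■■■■■■■                ┃     ┃┃ 
      ┃■■■■■■■■■■                ┃──┐e ┃┃ 
      ┃■■■■■■■■■■                ┃  │se┃┃ 
      ┃■■■■■■■■■■                ┃. │ad┃┃ 
      ┃                          ┃ce│h ┃┃ 
      ┃                          ┃──┘se┃┃ 
      ┃                          ┃og en┃┃ 


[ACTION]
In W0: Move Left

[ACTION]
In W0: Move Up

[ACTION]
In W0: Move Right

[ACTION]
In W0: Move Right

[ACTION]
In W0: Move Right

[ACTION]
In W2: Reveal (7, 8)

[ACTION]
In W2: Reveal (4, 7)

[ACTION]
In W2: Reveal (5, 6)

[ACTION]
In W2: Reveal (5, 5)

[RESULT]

      ┠──────────────────────────┨──────┨ 
      ┃■■■■■■■■■✹                ┃      ┃ 
      ┃■✹■■■■■■✹■                ┃      ┃ 
      ┃✹■■✹■■■✹✹■                ┃      ┃ 
      ┃■■■■■■■■■■                ┃━━━━━┓┃ 
      ┃■✹■■■■■✹✹■                ┃     ┃┃ 
      ┃✹■✹■■✹✹■■■                ┃─────┨┃ 
      ┃✹■■■■■■■■■                ┃     ┃┃ 
      ┃■■■■■■■■1■                ┃──┐e ┃┃ 
      ┃■■■■■■■■■✹                ┃  │se┃┃ 
      ┃■■■■■■✹■✹■                ┃. │ad┃┃ 
      ┃                          ┃ce│h ┃┃ 
      ┃                          ┃──┘se┃┃ 
      ┃                          ┃og en┃┃ 


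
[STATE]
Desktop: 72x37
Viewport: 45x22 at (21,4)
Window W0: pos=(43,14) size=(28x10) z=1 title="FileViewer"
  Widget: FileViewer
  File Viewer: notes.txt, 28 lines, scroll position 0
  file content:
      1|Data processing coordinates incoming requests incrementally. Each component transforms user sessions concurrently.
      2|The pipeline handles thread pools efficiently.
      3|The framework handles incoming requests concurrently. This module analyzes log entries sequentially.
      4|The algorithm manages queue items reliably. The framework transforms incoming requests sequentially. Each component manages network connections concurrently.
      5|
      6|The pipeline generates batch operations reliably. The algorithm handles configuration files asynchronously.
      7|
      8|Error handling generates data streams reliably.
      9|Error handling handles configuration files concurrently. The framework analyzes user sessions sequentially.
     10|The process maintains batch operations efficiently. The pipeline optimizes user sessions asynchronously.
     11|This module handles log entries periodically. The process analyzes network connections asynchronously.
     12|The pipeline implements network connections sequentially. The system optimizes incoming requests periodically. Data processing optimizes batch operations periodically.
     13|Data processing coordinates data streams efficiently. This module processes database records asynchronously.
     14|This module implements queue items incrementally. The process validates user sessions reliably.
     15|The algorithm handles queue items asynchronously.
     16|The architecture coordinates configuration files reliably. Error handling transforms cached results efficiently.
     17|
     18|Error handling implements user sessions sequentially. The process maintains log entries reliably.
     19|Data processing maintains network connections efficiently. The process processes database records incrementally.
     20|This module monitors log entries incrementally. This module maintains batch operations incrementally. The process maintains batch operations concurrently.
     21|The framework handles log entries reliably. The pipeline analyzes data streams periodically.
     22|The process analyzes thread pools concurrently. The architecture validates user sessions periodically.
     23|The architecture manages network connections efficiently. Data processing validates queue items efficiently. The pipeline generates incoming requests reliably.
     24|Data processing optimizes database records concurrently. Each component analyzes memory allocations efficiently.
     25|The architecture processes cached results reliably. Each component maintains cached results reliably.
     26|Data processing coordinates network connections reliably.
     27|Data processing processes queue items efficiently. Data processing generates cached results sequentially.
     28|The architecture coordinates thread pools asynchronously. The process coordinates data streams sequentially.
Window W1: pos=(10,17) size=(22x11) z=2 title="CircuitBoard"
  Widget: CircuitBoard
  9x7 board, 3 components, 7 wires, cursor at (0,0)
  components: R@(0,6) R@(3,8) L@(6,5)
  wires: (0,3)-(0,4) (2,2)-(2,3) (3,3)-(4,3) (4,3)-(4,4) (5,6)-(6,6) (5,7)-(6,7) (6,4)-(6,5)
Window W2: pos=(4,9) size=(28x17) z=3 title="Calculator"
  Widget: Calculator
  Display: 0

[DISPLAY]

                                             
                                             
                                             
                                             
                                             
━━━━━━━━━━┓                                  
          ┃                                  
──────────┨                                  
         0┃                                  
┐         ┃                                  
│         ┃           ┏━━━━━━━━━━━━━━━━━━━━━━
┤         ┃           ┃ FileViewer           
│         ┃           ┠──────────────────────
┤         ┃           ┃Data processing coordi
│         ┃           ┃The pipeline handles t
┤         ┃           ┃The framework handles 
│         ┃           ┃The algorithm manages 
┤         ┃           ┃                      
│         ┃           ┃The pipeline generates
┘         ┃           ┗━━━━━━━━━━━━━━━━━━━━━━
          ┃                                  
━━━━━━━━━━┛                                  


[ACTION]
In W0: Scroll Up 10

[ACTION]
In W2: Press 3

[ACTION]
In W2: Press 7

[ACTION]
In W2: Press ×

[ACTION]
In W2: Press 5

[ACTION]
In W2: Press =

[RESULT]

                                             
                                             
                                             
                                             
                                             
━━━━━━━━━━┓                                  
          ┃                                  
──────────┨                                  
       185┃                                  
┐         ┃                                  
│         ┃           ┏━━━━━━━━━━━━━━━━━━━━━━
┤         ┃           ┃ FileViewer           
│         ┃           ┠──────────────────────
┤         ┃           ┃Data processing coordi
│         ┃           ┃The pipeline handles t
┤         ┃           ┃The framework handles 
│         ┃           ┃The algorithm manages 
┤         ┃           ┃                      
│         ┃           ┃The pipeline generates
┘         ┃           ┗━━━━━━━━━━━━━━━━━━━━━━
          ┃                                  
━━━━━━━━━━┛                                  


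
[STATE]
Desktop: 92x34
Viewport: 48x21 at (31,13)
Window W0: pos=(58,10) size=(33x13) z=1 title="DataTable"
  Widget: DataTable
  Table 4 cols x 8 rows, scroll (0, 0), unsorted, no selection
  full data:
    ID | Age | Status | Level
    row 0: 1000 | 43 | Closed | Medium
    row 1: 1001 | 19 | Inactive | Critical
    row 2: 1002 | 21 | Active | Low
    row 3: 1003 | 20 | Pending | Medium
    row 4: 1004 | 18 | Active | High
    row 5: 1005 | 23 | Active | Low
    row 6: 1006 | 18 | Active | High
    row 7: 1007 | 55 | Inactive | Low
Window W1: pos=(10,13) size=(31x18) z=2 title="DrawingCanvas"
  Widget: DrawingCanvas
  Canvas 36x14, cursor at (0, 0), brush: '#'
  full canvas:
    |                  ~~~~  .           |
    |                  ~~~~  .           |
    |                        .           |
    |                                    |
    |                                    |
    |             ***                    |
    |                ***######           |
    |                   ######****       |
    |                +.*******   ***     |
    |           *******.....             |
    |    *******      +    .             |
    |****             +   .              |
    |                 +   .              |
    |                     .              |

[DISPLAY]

━━━━━━━━━┓                 ┃ID  │Age│Status  │Le
         ┃                 ┃────┼───┼────────┼──
─────────┨                 ┃1000│43 │Closed  │Me
~~  .    ┃                 ┃1001│19 │Inactive│Cr
~~  .    ┃                 ┃1002│21 │Active  │Lo
    .    ┃                 ┃1003│20 │Pending │Me
         ┃                 ┃1004│18 │Active  │Hi
         ┃                 ┃1005│23 │Active  │Lo
         ┃                 ┃1006│18 │Active  │Hi
#####    ┃                 ┗━━━━━━━━━━━━━━━━━━━━
#####****┃                                      
*****   *┃                                      
...      ┃                                      
  .      ┃                                      
 .       ┃                                      
 .       ┃                                      
 .       ┃                                      
━━━━━━━━━┛                                      
                                                
                                                
                                                


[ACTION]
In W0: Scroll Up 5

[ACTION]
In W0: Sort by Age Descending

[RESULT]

━━━━━━━━━┓                 ┃ID  │Ag▼│Status  │Le
         ┃                 ┃────┼───┼────────┼──
─────────┨                 ┃1007│55 │Inactive│Lo
~~  .    ┃                 ┃1000│43 │Closed  │Me
~~  .    ┃                 ┃1005│23 │Active  │Lo
    .    ┃                 ┃1002│21 │Active  │Lo
         ┃                 ┃1003│20 │Pending │Me
         ┃                 ┃1001│19 │Inactive│Cr
         ┃                 ┃1004│18 │Active  │Hi
#####    ┃                 ┗━━━━━━━━━━━━━━━━━━━━
#####****┃                                      
*****   *┃                                      
...      ┃                                      
  .      ┃                                      
 .       ┃                                      
 .       ┃                                      
 .       ┃                                      
━━━━━━━━━┛                                      
                                                
                                                
                                                


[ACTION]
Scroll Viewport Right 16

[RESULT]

              ┃ID  │Ag▼│Status  │Level        ┃ 
              ┃────┼───┼────────┼────────     ┃ 
              ┃1007│55 │Inactive│Low          ┃ 
              ┃1000│43 │Closed  │Medium       ┃ 
              ┃1005│23 │Active  │Low          ┃ 
              ┃1002│21 │Active  │Low          ┃ 
              ┃1003│20 │Pending │Medium       ┃ 
              ┃1001│19 │Inactive│Critical     ┃ 
              ┃1004│18 │Active  │High         ┃ 
              ┗━━━━━━━━━━━━━━━━━━━━━━━━━━━━━━━┛ 
                                                
                                                
                                                
                                                
                                                
                                                
                                                
                                                
                                                
                                                
                                                


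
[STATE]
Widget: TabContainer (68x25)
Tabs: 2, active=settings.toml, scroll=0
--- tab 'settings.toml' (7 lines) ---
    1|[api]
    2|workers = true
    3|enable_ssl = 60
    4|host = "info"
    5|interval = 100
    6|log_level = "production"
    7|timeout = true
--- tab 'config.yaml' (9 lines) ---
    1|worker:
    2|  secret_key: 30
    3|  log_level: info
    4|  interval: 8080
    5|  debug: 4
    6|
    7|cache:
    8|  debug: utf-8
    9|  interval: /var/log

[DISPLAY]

[settings.toml]│ config.yaml                                        
────────────────────────────────────────────────────────────────────
[api]                                                               
workers = true                                                      
enable_ssl = 60                                                     
host = "info"                                                       
interval = 100                                                      
log_level = "production"                                            
timeout = true                                                      
                                                                    
                                                                    
                                                                    
                                                                    
                                                                    
                                                                    
                                                                    
                                                                    
                                                                    
                                                                    
                                                                    
                                                                    
                                                                    
                                                                    
                                                                    
                                                                    


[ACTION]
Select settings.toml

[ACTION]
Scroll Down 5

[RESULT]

[settings.toml]│ config.yaml                                        
────────────────────────────────────────────────────────────────────
log_level = "production"                                            
timeout = true                                                      
                                                                    
                                                                    
                                                                    
                                                                    
                                                                    
                                                                    
                                                                    
                                                                    
                                                                    
                                                                    
                                                                    
                                                                    
                                                                    
                                                                    
                                                                    
                                                                    
                                                                    
                                                                    
                                                                    
                                                                    
                                                                    


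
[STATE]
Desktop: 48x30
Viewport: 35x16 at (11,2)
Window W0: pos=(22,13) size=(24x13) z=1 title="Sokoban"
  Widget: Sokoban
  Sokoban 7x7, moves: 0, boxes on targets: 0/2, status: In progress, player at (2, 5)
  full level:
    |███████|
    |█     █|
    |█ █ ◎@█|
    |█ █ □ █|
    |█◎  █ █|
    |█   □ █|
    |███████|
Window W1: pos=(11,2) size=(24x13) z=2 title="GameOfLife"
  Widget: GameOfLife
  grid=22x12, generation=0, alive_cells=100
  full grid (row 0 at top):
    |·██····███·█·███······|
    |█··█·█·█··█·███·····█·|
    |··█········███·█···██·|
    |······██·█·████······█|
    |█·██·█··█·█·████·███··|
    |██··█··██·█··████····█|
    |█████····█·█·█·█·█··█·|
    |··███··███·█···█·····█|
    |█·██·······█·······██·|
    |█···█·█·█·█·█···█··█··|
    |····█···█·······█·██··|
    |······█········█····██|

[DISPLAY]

┏━━━━━━━━━━━━━━━━━━━━━━┓           
┃ GameOfLife           ┃           
┠──────────────────────┨           
┃Gen: 0                ┃           
┃··█········███·█···██·┃           
┃······██·█·████······█┃           
┃█·██·█··█·█·████·███··┃           
┃██··█··██·█··████····█┃           
┃█████····█·█·█·█·█··█·┃           
┃··███··███·█···█·····█┃           
┃█·██·······█·······██·┃           
┃█···█·█·█·█·█···█··█··┃━━━━━━━━━━┓
┗━━━━━━━━━━━━━━━━━━━━━━┛          ┃
           ┠──────────────────────┨
           ┃███████               ┃
           ┃█     █               ┃


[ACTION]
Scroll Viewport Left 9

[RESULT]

         ┏━━━━━━━━━━━━━━━━━━━━━━┓  
         ┃ GameOfLife           ┃  
         ┠──────────────────────┨  
         ┃Gen: 0                ┃  
         ┃··█········███·█···██·┃  
         ┃······██·█·████······█┃  
         ┃█·██·█··█·█·████·███··┃  
         ┃██··█··██·█··████····█┃  
         ┃█████····█·█·█·█·█··█·┃  
         ┃··███··███·█···█·····█┃  
         ┃█·██·······█·······██·┃  
         ┃█···█·█·█·█·█···█··█··┃━━
         ┗━━━━━━━━━━━━━━━━━━━━━━┛  
                    ┠──────────────
                    ┃███████       
                    ┃█     █       


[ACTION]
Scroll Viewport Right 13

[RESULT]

━━━━━━━━━━━━━━━━━━━━━┓             
GameOfLife           ┃             
─────────────────────┨             
en: 0                ┃             
·█········███·█···██·┃             
·····██·█·████······█┃             
·██·█··█·█·████·███··┃             
█··█··██·█··████····█┃             
████····█·█·█·█·█··█·┃             
·███··███·█···█·····█┃             
·██·······█·······██·┃             
···█·█·█·█·█···█··█··┃━━━━━━━━━━┓  
━━━━━━━━━━━━━━━━━━━━━┛          ┃  
         ┠──────────────────────┨  
         ┃███████               ┃  
         ┃█     █               ┃  
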